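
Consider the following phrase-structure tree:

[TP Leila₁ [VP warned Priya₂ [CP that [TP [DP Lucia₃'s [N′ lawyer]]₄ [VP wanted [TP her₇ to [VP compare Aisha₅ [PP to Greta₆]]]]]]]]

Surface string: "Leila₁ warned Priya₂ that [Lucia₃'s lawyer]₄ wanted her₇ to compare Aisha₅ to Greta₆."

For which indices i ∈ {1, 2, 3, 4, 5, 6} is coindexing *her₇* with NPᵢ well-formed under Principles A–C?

*her* is a pronoun, so Principle B applies: it must be free in its binding domain.
Binding domain of *her₇*: the embedded TP, whose subject is [Lucia₃'s lawyer]₄.
*Leila₁* c-commands the pronoun but from outside its binding domain, and is not c-commanded by it → coindexation permitted.
*Priya₂* c-commands the pronoun but from outside its binding domain, and is not c-commanded by it → coindexation permitted.
*Lucia₃* and the pronoun do not c-command one another → neither Principle B nor Principle C is at stake; coindexation permitted.
*[Lucia₃'s lawyer]₄* c-commands the pronoun within its binding domain → coindexation would violate Principle B.
*Aisha₅*: the pronoun c-commands this R-expression → coindexation would violate Principle C on *Aisha₅*.
*Greta₆*: the pronoun c-commands this R-expression → coindexation would violate Principle C on *Greta₆*.

{1, 2, 3}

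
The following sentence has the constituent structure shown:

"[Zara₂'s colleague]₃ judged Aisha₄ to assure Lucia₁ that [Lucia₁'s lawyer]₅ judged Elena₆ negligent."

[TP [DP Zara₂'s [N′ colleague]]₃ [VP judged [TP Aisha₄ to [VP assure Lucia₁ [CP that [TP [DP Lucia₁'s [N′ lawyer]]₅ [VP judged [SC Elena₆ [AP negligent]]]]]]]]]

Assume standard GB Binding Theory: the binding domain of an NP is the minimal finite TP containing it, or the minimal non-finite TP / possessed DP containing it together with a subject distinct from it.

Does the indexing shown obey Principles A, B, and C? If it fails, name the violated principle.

Principle C

The two coindexed NPs are *Lucia₁* (the lower occurrence) and *Lucia₁* (the higher occurrence).
*Lucia₁* (the lower occurrence) is an R-expression. Principle C requires it to be free everywhere.
*Lucia₁* (the higher occurrence) c-commands it and carries the same index.
The R-expression is bound → Principle C violation.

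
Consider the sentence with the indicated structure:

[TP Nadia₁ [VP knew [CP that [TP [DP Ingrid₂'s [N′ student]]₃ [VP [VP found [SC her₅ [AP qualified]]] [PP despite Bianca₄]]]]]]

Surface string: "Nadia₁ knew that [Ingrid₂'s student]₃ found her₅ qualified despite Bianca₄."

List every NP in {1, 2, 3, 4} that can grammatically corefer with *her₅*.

{1, 2, 4}

*her* is a pronoun, so Principle B applies: it must be free in its binding domain.
Binding domain of *her₅*: the embedded TP, whose subject is [Ingrid₂'s student]₃.
*Nadia₁* c-commands the pronoun but from outside its binding domain, and is not c-commanded by it → coindexation permitted.
*Ingrid₂* and the pronoun do not c-command one another → neither Principle B nor Principle C is at stake; coindexation permitted.
*[Ingrid₂'s student]₃* c-commands the pronoun within its binding domain → coindexation would violate Principle B.
*Bianca₄* and the pronoun do not c-command one another → neither Principle B nor Principle C is at stake; coindexation permitted.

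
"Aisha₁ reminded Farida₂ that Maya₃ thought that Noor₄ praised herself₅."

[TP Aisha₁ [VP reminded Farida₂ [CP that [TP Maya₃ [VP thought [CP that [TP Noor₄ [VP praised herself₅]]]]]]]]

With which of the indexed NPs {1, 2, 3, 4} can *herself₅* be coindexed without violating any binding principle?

{4}

*herself* is an anaphor, so Principle A applies: it must be bound in its binding domain.
Binding domain of *herself₅*: the embedded TP, whose subject is Noor₄.
*Aisha₁* c-commands the anaphor but is outside its binding domain → cannot satisfy Principle A.
*Farida₂* c-commands the anaphor but is outside its binding domain → cannot satisfy Principle A.
*Maya₃* c-commands the anaphor but is outside its binding domain → cannot satisfy Principle A.
*Noor₄* c-commands the anaphor within its binding domain → licit binder.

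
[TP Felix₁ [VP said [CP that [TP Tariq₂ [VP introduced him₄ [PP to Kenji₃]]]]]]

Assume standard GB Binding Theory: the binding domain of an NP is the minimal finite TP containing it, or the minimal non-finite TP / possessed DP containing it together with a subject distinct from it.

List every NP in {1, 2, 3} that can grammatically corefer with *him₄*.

*him* is a pronoun, so Principle B applies: it must be free in its binding domain.
Binding domain of *him₄*: the embedded TP, whose subject is Tariq₂.
*Felix₁* c-commands the pronoun but from outside its binding domain, and is not c-commanded by it → coindexation permitted.
*Tariq₂* c-commands the pronoun within its binding domain → coindexation would violate Principle B.
*Kenji₃*: the pronoun c-commands this R-expression → coindexation would violate Principle C on *Kenji₃*.

{1}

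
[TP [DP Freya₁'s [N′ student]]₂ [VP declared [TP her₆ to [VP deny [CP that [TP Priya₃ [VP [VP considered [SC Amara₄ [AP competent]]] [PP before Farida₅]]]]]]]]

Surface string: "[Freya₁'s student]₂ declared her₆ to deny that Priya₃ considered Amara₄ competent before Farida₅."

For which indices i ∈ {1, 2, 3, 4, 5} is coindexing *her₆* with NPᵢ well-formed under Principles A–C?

{1}

*her* is a pronoun, so Principle B applies: it must be free in its binding domain.
Binding domain of *her₆*: the matrix TP, whose subject is [Freya₁'s student]₂.
*Freya₁* and the pronoun do not c-command one another → neither Principle B nor Principle C is at stake; coindexation permitted.
*[Freya₁'s student]₂* c-commands the pronoun within its binding domain → coindexation would violate Principle B.
*Priya₃*: the pronoun c-commands this R-expression → coindexation would violate Principle C on *Priya₃*.
*Amara₄*: the pronoun c-commands this R-expression → coindexation would violate Principle C on *Amara₄*.
*Farida₅*: the pronoun c-commands this R-expression → coindexation would violate Principle C on *Farida₅*.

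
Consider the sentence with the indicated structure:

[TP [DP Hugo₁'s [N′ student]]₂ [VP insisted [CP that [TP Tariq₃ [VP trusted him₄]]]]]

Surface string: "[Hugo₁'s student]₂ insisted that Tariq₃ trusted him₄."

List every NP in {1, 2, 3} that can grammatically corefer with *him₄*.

*him* is a pronoun, so Principle B applies: it must be free in its binding domain.
Binding domain of *him₄*: the embedded TP, whose subject is Tariq₃.
*Hugo₁* and the pronoun do not c-command one another → neither Principle B nor Principle C is at stake; coindexation permitted.
*[Hugo₁'s student]₂* c-commands the pronoun but from outside its binding domain, and is not c-commanded by it → coindexation permitted.
*Tariq₃* c-commands the pronoun within its binding domain → coindexation would violate Principle B.

{1, 2}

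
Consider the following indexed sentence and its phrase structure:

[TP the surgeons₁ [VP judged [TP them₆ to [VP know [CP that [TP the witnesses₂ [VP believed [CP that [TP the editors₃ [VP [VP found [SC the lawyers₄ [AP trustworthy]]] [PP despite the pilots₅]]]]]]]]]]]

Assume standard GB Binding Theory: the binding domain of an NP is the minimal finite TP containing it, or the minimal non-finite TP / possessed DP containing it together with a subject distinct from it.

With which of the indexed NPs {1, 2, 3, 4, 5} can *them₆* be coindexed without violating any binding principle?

none

*them* is a pronoun, so Principle B applies: it must be free in its binding domain.
Binding domain of *them₆*: the matrix TP, whose subject is the surgeons₁.
*the surgeons₁* c-commands the pronoun within its binding domain → coindexation would violate Principle B.
*the witnesses₂*: the pronoun c-commands this R-expression → coindexation would violate Principle C on *the witnesses₂*.
*the editors₃*: the pronoun c-commands this R-expression → coindexation would violate Principle C on *the editors₃*.
*the lawyers₄*: the pronoun c-commands this R-expression → coindexation would violate Principle C on *the lawyers₄*.
*the pilots₅*: the pronoun c-commands this R-expression → coindexation would violate Principle C on *the pilots₅*.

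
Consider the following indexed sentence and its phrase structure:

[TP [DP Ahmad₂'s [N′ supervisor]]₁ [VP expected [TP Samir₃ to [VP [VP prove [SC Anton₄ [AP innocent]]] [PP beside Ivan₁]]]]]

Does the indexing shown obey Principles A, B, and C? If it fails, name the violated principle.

The two coindexed NPs are *[Ahmad₂'s supervisor]₁* and *Ivan₁*.
*Ivan₁* is an R-expression. Principle C requires it to be free everywhere.
*[Ahmad₂'s supervisor]₁* c-commands it and carries the same index.
The R-expression is bound → Principle C violation.

Principle C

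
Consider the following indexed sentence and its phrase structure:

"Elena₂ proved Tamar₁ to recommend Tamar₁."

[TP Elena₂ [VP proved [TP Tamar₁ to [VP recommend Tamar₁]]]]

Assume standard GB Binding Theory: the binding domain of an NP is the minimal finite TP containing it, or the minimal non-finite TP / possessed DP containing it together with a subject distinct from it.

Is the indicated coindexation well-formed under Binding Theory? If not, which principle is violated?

The two coindexed NPs are *Tamar₁* (the higher occurrence) and *Tamar₁* (the lower occurrence).
*Tamar₁* (the lower occurrence) is an R-expression. Principle C requires it to be free everywhere.
*Tamar₁* (the higher occurrence) c-commands it and carries the same index.
The R-expression is bound → Principle C violation.

Principle C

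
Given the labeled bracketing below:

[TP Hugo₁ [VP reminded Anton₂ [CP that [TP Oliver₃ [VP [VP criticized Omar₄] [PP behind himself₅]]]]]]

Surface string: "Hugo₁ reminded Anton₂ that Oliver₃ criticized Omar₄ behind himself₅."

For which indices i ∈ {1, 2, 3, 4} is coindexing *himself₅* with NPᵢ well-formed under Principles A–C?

*himself* is an anaphor, so Principle A applies: it must be bound in its binding domain.
Binding domain of *himself₅*: the embedded TP, whose subject is Oliver₃.
*Hugo₁* c-commands the anaphor but is outside its binding domain → cannot satisfy Principle A.
*Anton₂* c-commands the anaphor but is outside its binding domain → cannot satisfy Principle A.
*Oliver₃* c-commands the anaphor within its binding domain → licit binder.
*Omar₄* does not c-command the anaphor → cannot bind it.

{3}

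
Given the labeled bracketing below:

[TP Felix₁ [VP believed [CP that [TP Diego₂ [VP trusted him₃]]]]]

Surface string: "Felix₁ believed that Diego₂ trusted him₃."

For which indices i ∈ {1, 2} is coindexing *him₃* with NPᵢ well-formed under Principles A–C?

*him* is a pronoun, so Principle B applies: it must be free in its binding domain.
Binding domain of *him₃*: the embedded TP, whose subject is Diego₂.
*Felix₁* c-commands the pronoun but from outside its binding domain, and is not c-commanded by it → coindexation permitted.
*Diego₂* c-commands the pronoun within its binding domain → coindexation would violate Principle B.

{1}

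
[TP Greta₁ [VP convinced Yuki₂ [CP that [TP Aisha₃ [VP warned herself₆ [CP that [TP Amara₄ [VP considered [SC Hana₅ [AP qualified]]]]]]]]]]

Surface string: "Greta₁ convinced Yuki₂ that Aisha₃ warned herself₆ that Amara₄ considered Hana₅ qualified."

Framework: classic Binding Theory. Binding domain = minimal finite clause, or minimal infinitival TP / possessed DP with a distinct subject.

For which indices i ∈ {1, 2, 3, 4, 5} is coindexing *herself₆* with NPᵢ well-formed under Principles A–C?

*herself* is an anaphor, so Principle A applies: it must be bound in its binding domain.
Binding domain of *herself₆*: the embedded TP, whose subject is Aisha₃.
*Greta₁* c-commands the anaphor but is outside its binding domain → cannot satisfy Principle A.
*Yuki₂* c-commands the anaphor but is outside its binding domain → cannot satisfy Principle A.
*Aisha₃* c-commands the anaphor within its binding domain → licit binder.
*Amara₄* does not c-command the anaphor → cannot bind it.
*Hana₅* does not c-command the anaphor → cannot bind it.

{3}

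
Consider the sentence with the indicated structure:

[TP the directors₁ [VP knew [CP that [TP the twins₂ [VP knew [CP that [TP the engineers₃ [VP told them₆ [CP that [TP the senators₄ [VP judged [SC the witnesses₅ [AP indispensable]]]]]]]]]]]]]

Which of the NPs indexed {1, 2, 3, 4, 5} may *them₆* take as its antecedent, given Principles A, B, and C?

{1, 2}

*them* is a pronoun, so Principle B applies: it must be free in its binding domain.
Binding domain of *them₆*: the embedded TP, whose subject is the engineers₃.
*the directors₁* c-commands the pronoun but from outside its binding domain, and is not c-commanded by it → coindexation permitted.
*the twins₂* c-commands the pronoun but from outside its binding domain, and is not c-commanded by it → coindexation permitted.
*the engineers₃* c-commands the pronoun within its binding domain → coindexation would violate Principle B.
*the senators₄*: the pronoun c-commands this R-expression → coindexation would violate Principle C on *the senators₄*.
*the witnesses₅*: the pronoun c-commands this R-expression → coindexation would violate Principle C on *the witnesses₅*.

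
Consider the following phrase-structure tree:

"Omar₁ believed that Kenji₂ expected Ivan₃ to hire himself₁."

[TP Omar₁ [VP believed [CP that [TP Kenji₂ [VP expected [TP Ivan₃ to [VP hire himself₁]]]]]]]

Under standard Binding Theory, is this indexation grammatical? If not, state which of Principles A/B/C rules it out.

Principle A

The two coindexed NPs are *Omar₁* and *himself₁*.
*himself₁* is an anaphor. Principle A requires it to be bound within its binding domain — the embedded TP, whose subject is Ivan₃.
Within that domain it is c-commanded by *Ivan₃*, which does not share its index.
*Omar₁* does c-command the anaphor, but from outside its binding domain.
The anaphor is unbound in its domain → Principle A violation.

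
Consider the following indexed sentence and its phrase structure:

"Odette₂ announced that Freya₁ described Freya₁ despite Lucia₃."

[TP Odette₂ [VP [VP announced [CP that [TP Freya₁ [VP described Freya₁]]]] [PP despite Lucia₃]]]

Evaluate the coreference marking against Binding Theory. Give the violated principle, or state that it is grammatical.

The two coindexed NPs are *Freya₁* (the lower occurrence) and *Freya₁* (the higher occurrence).
*Freya₁* (the lower occurrence) is an R-expression. Principle C requires it to be free everywhere.
*Freya₁* (the higher occurrence) c-commands it and carries the same index.
The R-expression is bound → Principle C violation.

Principle C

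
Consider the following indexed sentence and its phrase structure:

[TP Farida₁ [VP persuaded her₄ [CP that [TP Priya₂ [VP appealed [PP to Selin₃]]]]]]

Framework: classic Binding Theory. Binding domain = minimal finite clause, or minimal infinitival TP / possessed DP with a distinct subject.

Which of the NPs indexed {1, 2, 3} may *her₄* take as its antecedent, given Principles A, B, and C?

*her* is a pronoun, so Principle B applies: it must be free in its binding domain.
Binding domain of *her₄*: the matrix TP, whose subject is Farida₁.
*Farida₁* c-commands the pronoun within its binding domain → coindexation would violate Principle B.
*Priya₂*: the pronoun c-commands this R-expression → coindexation would violate Principle C on *Priya₂*.
*Selin₃*: the pronoun c-commands this R-expression → coindexation would violate Principle C on *Selin₃*.

none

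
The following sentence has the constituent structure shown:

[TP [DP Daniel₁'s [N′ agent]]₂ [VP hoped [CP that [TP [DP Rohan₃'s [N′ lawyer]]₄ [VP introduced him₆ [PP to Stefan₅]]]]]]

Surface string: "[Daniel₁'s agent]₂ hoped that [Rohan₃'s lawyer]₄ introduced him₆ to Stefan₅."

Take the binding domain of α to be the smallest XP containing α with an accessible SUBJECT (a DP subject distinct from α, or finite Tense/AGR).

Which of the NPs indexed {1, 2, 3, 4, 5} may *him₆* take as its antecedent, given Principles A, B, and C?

{1, 2, 3}

*him* is a pronoun, so Principle B applies: it must be free in its binding domain.
Binding domain of *him₆*: the embedded TP, whose subject is [Rohan₃'s lawyer]₄.
*Daniel₁* and the pronoun do not c-command one another → neither Principle B nor Principle C is at stake; coindexation permitted.
*[Daniel₁'s agent]₂* c-commands the pronoun but from outside its binding domain, and is not c-commanded by it → coindexation permitted.
*Rohan₃* and the pronoun do not c-command one another → neither Principle B nor Principle C is at stake; coindexation permitted.
*[Rohan₃'s lawyer]₄* c-commands the pronoun within its binding domain → coindexation would violate Principle B.
*Stefan₅*: the pronoun c-commands this R-expression → coindexation would violate Principle C on *Stefan₅*.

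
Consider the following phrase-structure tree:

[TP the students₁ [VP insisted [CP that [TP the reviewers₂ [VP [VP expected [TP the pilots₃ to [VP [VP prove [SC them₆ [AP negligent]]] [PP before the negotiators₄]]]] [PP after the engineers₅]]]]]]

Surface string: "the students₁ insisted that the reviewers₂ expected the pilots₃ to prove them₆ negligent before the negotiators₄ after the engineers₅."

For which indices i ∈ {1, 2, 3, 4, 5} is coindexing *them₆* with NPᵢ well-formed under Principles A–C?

*them* is a pronoun, so Principle B applies: it must be free in its binding domain.
Binding domain of *them₆*: the embedded TP, whose subject is the pilots₃.
*the students₁* c-commands the pronoun but from outside its binding domain, and is not c-commanded by it → coindexation permitted.
*the reviewers₂* c-commands the pronoun but from outside its binding domain, and is not c-commanded by it → coindexation permitted.
*the pilots₃* c-commands the pronoun within its binding domain → coindexation would violate Principle B.
*the negotiators₄* and the pronoun do not c-command one another → neither Principle B nor Principle C is at stake; coindexation permitted.
*the engineers₅* and the pronoun do not c-command one another → neither Principle B nor Principle C is at stake; coindexation permitted.

{1, 2, 4, 5}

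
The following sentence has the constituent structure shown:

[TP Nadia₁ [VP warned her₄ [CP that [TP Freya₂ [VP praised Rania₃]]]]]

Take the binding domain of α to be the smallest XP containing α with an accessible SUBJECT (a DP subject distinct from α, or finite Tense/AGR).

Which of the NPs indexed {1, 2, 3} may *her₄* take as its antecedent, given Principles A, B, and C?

none

*her* is a pronoun, so Principle B applies: it must be free in its binding domain.
Binding domain of *her₄*: the matrix TP, whose subject is Nadia₁.
*Nadia₁* c-commands the pronoun within its binding domain → coindexation would violate Principle B.
*Freya₂*: the pronoun c-commands this R-expression → coindexation would violate Principle C on *Freya₂*.
*Rania₃*: the pronoun c-commands this R-expression → coindexation would violate Principle C on *Rania₃*.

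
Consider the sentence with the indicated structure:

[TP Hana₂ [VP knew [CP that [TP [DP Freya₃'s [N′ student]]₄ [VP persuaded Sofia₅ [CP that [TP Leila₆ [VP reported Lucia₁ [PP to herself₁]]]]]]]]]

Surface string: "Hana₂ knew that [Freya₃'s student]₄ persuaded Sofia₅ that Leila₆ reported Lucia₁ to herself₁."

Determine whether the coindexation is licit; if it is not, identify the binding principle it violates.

The two coindexed NPs are *Lucia₁* and *herself₁*.
*herself₁* is an anaphor; its binding domain is the embedded TP, whose subject is Leila₆. *Lucia₁* c-commands it within that domain and shares its index, so Principle A is satisfied.
*Lucia₁* is an R-expression; *herself₁* does not c-command it, and no other NP shares its index, so Principle C is satisfied.
All principles are respected.

grammatical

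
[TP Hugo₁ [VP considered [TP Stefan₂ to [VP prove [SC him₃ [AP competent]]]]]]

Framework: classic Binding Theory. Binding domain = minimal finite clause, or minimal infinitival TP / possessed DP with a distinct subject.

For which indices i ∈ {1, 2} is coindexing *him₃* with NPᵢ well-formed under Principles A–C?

*him* is a pronoun, so Principle B applies: it must be free in its binding domain.
Binding domain of *him₃*: the embedded TP, whose subject is Stefan₂.
*Hugo₁* c-commands the pronoun but from outside its binding domain, and is not c-commanded by it → coindexation permitted.
*Stefan₂* c-commands the pronoun within its binding domain → coindexation would violate Principle B.

{1}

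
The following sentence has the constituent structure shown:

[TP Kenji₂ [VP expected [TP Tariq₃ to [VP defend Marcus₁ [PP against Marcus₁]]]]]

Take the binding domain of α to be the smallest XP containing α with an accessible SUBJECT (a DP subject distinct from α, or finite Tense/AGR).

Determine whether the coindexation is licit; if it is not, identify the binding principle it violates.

The two coindexed NPs are *Marcus₁* (the lower occurrence) and *Marcus₁* (the higher occurrence).
*Marcus₁* (the lower occurrence) is an R-expression. Principle C requires it to be free everywhere.
*Marcus₁* (the higher occurrence) c-commands it and carries the same index.
The R-expression is bound → Principle C violation.

Principle C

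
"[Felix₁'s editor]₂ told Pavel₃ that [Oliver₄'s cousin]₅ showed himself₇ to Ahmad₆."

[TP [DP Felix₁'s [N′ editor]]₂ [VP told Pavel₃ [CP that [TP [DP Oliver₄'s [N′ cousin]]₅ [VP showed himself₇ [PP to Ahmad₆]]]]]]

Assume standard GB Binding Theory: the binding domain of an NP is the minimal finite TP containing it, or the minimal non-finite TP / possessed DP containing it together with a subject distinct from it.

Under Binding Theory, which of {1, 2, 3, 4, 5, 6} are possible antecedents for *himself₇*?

*himself* is an anaphor, so Principle A applies: it must be bound in its binding domain.
Binding domain of *himself₇*: the embedded TP, whose subject is [Oliver₄'s cousin]₅.
*Felix₁* does not c-command the anaphor → cannot bind it.
*[Felix₁'s editor]₂* c-commands the anaphor but is outside its binding domain → cannot satisfy Principle A.
*Pavel₃* c-commands the anaphor but is outside its binding domain → cannot satisfy Principle A.
*Oliver₄* does not c-command the anaphor → cannot bind it.
*[Oliver₄'s cousin]₅* c-commands the anaphor within its binding domain → licit binder.
*Ahmad₆* does not c-command the anaphor → cannot bind it.

{5}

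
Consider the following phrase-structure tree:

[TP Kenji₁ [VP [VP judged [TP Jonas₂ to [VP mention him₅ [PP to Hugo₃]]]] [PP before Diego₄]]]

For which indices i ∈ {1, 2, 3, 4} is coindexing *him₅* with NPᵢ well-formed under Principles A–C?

*him* is a pronoun, so Principle B applies: it must be free in its binding domain.
Binding domain of *him₅*: the embedded TP, whose subject is Jonas₂.
*Kenji₁* c-commands the pronoun but from outside its binding domain, and is not c-commanded by it → coindexation permitted.
*Jonas₂* c-commands the pronoun within its binding domain → coindexation would violate Principle B.
*Hugo₃*: the pronoun c-commands this R-expression → coindexation would violate Principle C on *Hugo₃*.
*Diego₄* and the pronoun do not c-command one another → neither Principle B nor Principle C is at stake; coindexation permitted.

{1, 4}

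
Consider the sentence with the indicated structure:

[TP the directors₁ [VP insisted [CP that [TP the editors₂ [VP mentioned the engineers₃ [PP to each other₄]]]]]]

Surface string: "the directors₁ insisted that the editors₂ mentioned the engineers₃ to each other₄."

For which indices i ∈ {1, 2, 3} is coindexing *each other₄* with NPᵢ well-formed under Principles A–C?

*each other* is an anaphor, so Principle A applies: it must be bound in its binding domain.
Binding domain of *each other₄*: the embedded TP, whose subject is the editors₂.
*the directors₁* c-commands the anaphor but is outside its binding domain → cannot satisfy Principle A.
*the editors₂* c-commands the anaphor within its binding domain → licit binder.
*the engineers₃* c-commands the anaphor within its binding domain → licit binder.

{2, 3}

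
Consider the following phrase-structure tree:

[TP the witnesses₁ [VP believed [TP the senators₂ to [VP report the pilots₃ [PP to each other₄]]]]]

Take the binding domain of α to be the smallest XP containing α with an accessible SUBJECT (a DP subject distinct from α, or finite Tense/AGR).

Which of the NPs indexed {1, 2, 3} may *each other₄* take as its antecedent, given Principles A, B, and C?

*each other* is an anaphor, so Principle A applies: it must be bound in its binding domain.
Binding domain of *each other₄*: the embedded TP, whose subject is the senators₂.
*the witnesses₁* c-commands the anaphor but is outside its binding domain → cannot satisfy Principle A.
*the senators₂* c-commands the anaphor within its binding domain → licit binder.
*the pilots₃* c-commands the anaphor within its binding domain → licit binder.

{2, 3}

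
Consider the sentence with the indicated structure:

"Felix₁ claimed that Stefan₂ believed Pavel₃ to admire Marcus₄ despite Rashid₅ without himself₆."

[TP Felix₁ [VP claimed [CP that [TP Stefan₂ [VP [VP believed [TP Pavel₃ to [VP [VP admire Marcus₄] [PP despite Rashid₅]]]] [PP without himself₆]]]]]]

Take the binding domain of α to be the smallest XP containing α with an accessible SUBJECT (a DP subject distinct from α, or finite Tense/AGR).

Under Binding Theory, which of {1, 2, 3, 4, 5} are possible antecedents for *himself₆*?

{2}

*himself* is an anaphor, so Principle A applies: it must be bound in its binding domain.
Binding domain of *himself₆*: the embedded TP, whose subject is Stefan₂.
*Felix₁* c-commands the anaphor but is outside its binding domain → cannot satisfy Principle A.
*Stefan₂* c-commands the anaphor within its binding domain → licit binder.
*Pavel₃* does not c-command the anaphor → cannot bind it.
*Marcus₄* does not c-command the anaphor → cannot bind it.
*Rashid₅* does not c-command the anaphor → cannot bind it.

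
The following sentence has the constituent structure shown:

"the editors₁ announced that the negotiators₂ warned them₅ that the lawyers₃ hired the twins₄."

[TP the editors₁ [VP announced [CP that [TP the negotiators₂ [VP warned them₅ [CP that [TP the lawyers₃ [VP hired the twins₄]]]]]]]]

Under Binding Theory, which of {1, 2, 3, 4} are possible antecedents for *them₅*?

*them* is a pronoun, so Principle B applies: it must be free in its binding domain.
Binding domain of *them₅*: the embedded TP, whose subject is the negotiators₂.
*the editors₁* c-commands the pronoun but from outside its binding domain, and is not c-commanded by it → coindexation permitted.
*the negotiators₂* c-commands the pronoun within its binding domain → coindexation would violate Principle B.
*the lawyers₃*: the pronoun c-commands this R-expression → coindexation would violate Principle C on *the lawyers₃*.
*the twins₄*: the pronoun c-commands this R-expression → coindexation would violate Principle C on *the twins₄*.

{1}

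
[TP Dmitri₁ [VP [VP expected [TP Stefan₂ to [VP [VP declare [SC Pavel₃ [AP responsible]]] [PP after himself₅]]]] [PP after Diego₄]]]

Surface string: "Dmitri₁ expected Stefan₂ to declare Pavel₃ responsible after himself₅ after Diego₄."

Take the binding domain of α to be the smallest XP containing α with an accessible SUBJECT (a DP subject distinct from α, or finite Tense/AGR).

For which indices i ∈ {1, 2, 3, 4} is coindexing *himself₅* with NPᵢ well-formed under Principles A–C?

{2}

*himself* is an anaphor, so Principle A applies: it must be bound in its binding domain.
Binding domain of *himself₅*: the embedded TP, whose subject is Stefan₂.
*Dmitri₁* c-commands the anaphor but is outside its binding domain → cannot satisfy Principle A.
*Stefan₂* c-commands the anaphor within its binding domain → licit binder.
*Pavel₃* does not c-command the anaphor → cannot bind it.
*Diego₄* does not c-command the anaphor → cannot bind it.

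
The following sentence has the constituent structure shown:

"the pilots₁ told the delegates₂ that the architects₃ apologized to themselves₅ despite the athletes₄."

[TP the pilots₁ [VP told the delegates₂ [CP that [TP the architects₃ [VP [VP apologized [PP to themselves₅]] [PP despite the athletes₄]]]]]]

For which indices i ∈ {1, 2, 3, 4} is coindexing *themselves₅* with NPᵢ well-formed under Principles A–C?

*themselves* is an anaphor, so Principle A applies: it must be bound in its binding domain.
Binding domain of *themselves₅*: the embedded TP, whose subject is the architects₃.
*the pilots₁* c-commands the anaphor but is outside its binding domain → cannot satisfy Principle A.
*the delegates₂* c-commands the anaphor but is outside its binding domain → cannot satisfy Principle A.
*the architects₃* c-commands the anaphor within its binding domain → licit binder.
*the athletes₄* does not c-command the anaphor → cannot bind it.

{3}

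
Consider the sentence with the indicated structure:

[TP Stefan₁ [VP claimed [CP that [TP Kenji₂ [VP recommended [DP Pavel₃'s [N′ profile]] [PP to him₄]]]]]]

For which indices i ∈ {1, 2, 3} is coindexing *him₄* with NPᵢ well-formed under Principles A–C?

{1, 3}

*him* is a pronoun, so Principle B applies: it must be free in its binding domain.
Binding domain of *him₄*: the embedded TP, whose subject is Kenji₂.
*Stefan₁* c-commands the pronoun but from outside its binding domain, and is not c-commanded by it → coindexation permitted.
*Kenji₂* c-commands the pronoun within its binding domain → coindexation would violate Principle B.
*Pavel₃* and the pronoun do not c-command one another → neither Principle B nor Principle C is at stake; coindexation permitted.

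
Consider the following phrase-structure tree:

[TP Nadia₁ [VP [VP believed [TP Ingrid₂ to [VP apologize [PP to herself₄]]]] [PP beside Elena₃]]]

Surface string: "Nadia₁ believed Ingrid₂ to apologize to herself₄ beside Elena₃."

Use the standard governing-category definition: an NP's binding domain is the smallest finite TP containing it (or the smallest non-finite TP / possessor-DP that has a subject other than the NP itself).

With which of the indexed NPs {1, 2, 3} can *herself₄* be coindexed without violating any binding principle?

*herself* is an anaphor, so Principle A applies: it must be bound in its binding domain.
Binding domain of *herself₄*: the embedded TP, whose subject is Ingrid₂.
*Nadia₁* c-commands the anaphor but is outside its binding domain → cannot satisfy Principle A.
*Ingrid₂* c-commands the anaphor within its binding domain → licit binder.
*Elena₃* does not c-command the anaphor → cannot bind it.

{2}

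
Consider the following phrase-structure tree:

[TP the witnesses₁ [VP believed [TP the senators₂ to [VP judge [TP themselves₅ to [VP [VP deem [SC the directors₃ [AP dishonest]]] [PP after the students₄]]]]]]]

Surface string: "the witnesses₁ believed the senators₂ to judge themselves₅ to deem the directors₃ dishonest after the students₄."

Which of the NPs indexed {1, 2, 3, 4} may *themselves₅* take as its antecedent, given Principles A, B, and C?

*themselves* is an anaphor, so Principle A applies: it must be bound in its binding domain.
Binding domain of *themselves₅*: the embedded TP, whose subject is the senators₂.
*the witnesses₁* c-commands the anaphor but is outside its binding domain → cannot satisfy Principle A.
*the senators₂* c-commands the anaphor within its binding domain → licit binder.
*the directors₃* does not c-command the anaphor → cannot bind it.
*the students₄* does not c-command the anaphor → cannot bind it.

{2}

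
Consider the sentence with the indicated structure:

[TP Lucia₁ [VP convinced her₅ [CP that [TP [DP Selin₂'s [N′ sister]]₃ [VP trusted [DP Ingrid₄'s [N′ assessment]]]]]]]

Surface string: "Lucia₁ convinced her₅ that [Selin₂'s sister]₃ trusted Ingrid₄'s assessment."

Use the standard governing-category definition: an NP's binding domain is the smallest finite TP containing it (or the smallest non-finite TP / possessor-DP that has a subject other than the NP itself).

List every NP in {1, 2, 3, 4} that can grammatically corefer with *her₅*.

none

*her* is a pronoun, so Principle B applies: it must be free in its binding domain.
Binding domain of *her₅*: the matrix TP, whose subject is Lucia₁.
*Lucia₁* c-commands the pronoun within its binding domain → coindexation would violate Principle B.
*Selin₂*: the pronoun c-commands this R-expression → coindexation would violate Principle C on *Selin₂*.
*[Selin₂'s sister]₃*: the pronoun c-commands this R-expression → coindexation would violate Principle C on *[Selin₂'s sister]₃*.
*Ingrid₄*: the pronoun c-commands this R-expression → coindexation would violate Principle C on *Ingrid₄*.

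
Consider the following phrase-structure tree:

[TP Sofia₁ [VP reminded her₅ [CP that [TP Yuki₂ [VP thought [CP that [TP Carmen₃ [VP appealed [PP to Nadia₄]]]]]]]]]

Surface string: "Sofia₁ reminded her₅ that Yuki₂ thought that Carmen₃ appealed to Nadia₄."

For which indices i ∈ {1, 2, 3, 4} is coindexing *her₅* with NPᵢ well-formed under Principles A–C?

*her* is a pronoun, so Principle B applies: it must be free in its binding domain.
Binding domain of *her₅*: the matrix TP, whose subject is Sofia₁.
*Sofia₁* c-commands the pronoun within its binding domain → coindexation would violate Principle B.
*Yuki₂*: the pronoun c-commands this R-expression → coindexation would violate Principle C on *Yuki₂*.
*Carmen₃*: the pronoun c-commands this R-expression → coindexation would violate Principle C on *Carmen₃*.
*Nadia₄*: the pronoun c-commands this R-expression → coindexation would violate Principle C on *Nadia₄*.

none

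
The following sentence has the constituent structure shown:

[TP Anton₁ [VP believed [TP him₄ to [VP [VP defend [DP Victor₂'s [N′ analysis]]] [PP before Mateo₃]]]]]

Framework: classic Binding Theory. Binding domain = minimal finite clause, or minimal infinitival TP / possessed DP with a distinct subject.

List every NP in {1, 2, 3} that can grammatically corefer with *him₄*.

none

*him* is a pronoun, so Principle B applies: it must be free in its binding domain.
Binding domain of *him₄*: the matrix TP, whose subject is Anton₁.
*Anton₁* c-commands the pronoun within its binding domain → coindexation would violate Principle B.
*Victor₂*: the pronoun c-commands this R-expression → coindexation would violate Principle C on *Victor₂*.
*Mateo₃*: the pronoun c-commands this R-expression → coindexation would violate Principle C on *Mateo₃*.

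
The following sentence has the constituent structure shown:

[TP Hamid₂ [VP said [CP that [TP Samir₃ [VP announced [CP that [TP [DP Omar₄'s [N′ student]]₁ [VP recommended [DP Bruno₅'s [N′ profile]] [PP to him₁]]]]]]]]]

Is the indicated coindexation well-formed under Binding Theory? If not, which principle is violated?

The two coindexed NPs are *[Omar₄'s student]₁* and *him₁*.
*him₁* is a pronoun. Its binding domain is the embedded TP, whose subject is [Omar₄'s student]₁.
*[Omar₄'s student]₁* c-commands it within that domain and carries the same index.
The pronoun is locally bound → Principle B violation.

Principle B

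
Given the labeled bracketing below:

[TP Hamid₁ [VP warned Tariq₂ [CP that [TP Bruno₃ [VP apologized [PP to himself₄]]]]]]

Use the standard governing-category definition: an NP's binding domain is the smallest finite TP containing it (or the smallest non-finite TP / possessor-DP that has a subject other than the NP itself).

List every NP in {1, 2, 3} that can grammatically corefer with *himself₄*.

{3}

*himself* is an anaphor, so Principle A applies: it must be bound in its binding domain.
Binding domain of *himself₄*: the embedded TP, whose subject is Bruno₃.
*Hamid₁* c-commands the anaphor but is outside its binding domain → cannot satisfy Principle A.
*Tariq₂* c-commands the anaphor but is outside its binding domain → cannot satisfy Principle A.
*Bruno₃* c-commands the anaphor within its binding domain → licit binder.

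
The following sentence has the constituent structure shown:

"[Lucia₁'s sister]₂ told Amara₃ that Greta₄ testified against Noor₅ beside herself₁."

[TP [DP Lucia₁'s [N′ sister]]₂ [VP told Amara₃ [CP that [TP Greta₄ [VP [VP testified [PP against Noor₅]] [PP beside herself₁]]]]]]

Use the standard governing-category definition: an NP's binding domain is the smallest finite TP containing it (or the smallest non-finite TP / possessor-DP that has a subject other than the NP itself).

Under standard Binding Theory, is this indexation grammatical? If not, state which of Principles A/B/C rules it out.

Principle A

The two coindexed NPs are *Lucia₁* and *herself₁*.
*herself₁* is an anaphor. Principle A requires it to be bound within its binding domain — the embedded TP, whose subject is Greta₄.
Within that domain it is c-commanded by *Greta₄*, which does not share its index.
*Lucia₁* does not c-command the anaphor at all.
The anaphor is unbound in its domain → Principle A violation.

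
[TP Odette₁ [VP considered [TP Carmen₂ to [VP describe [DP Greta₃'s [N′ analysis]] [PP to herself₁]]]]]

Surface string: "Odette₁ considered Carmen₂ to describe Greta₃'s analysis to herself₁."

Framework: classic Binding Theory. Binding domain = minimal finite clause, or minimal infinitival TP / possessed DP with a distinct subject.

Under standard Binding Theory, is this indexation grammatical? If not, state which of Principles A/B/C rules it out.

Principle A

The two coindexed NPs are *Odette₁* and *herself₁*.
*herself₁* is an anaphor. Principle A requires it to be bound within its binding domain — the embedded TP, whose subject is Carmen₂.
Within that domain it is c-commanded by *Carmen₂*, which does not share its index.
*Odette₁* does c-command the anaphor, but from outside its binding domain.
The anaphor is unbound in its domain → Principle A violation.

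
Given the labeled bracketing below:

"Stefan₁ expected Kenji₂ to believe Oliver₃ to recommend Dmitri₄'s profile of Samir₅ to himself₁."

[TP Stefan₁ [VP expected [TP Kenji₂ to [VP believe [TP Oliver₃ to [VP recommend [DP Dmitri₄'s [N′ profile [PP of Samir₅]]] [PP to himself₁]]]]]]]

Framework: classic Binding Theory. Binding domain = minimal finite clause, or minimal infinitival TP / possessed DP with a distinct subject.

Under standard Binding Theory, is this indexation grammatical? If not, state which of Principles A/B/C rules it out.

The two coindexed NPs are *Stefan₁* and *himself₁*.
*himself₁* is an anaphor. Principle A requires it to be bound within its binding domain — the embedded TP, whose subject is Oliver₃.
Within that domain it is c-commanded by *Oliver₃*, which does not share its index.
*Stefan₁* does c-command the anaphor, but from outside its binding domain.
The anaphor is unbound in its domain → Principle A violation.

Principle A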